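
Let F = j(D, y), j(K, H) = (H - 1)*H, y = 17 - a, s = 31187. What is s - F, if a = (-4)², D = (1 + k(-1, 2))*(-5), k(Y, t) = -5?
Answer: 31187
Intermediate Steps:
D = 20 (D = (1 - 5)*(-5) = -4*(-5) = 20)
a = 16
y = 1 (y = 17 - 1*16 = 17 - 16 = 1)
j(K, H) = H*(-1 + H) (j(K, H) = (-1 + H)*H = H*(-1 + H))
F = 0 (F = 1*(-1 + 1) = 1*0 = 0)
s - F = 31187 - 1*0 = 31187 + 0 = 31187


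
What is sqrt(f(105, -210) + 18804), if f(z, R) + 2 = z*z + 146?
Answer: sqrt(29973) ≈ 173.13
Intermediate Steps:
f(z, R) = 144 + z**2 (f(z, R) = -2 + (z*z + 146) = -2 + (z**2 + 146) = -2 + (146 + z**2) = 144 + z**2)
sqrt(f(105, -210) + 18804) = sqrt((144 + 105**2) + 18804) = sqrt((144 + 11025) + 18804) = sqrt(11169 + 18804) = sqrt(29973)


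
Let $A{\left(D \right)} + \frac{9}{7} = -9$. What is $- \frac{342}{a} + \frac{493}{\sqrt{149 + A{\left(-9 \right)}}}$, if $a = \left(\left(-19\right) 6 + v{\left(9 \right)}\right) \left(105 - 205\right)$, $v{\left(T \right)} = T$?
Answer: $- \frac{57}{1750} + \frac{493 \sqrt{6797}}{971} \approx 41.826$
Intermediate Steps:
$A{\left(D \right)} = - \frac{72}{7}$ ($A{\left(D \right)} = - \frac{9}{7} - 9 = - \frac{72}{7}$)
$a = 10500$ ($a = \left(\left(-19\right) 6 + 9\right) \left(105 - 205\right) = \left(-114 + 9\right) \left(-100\right) = \left(-105\right) \left(-100\right) = 10500$)
$- \frac{342}{a} + \frac{493}{\sqrt{149 + A{\left(-9 \right)}}} = - \frac{342}{10500} + \frac{493}{\sqrt{149 - \frac{72}{7}}} = \left(-342\right) \frac{1}{10500} + \frac{493}{\sqrt{\frac{971}{7}}} = - \frac{57}{1750} + \frac{493}{\frac{1}{7} \sqrt{6797}} = - \frac{57}{1750} + 493 \frac{\sqrt{6797}}{971} = - \frac{57}{1750} + \frac{493 \sqrt{6797}}{971}$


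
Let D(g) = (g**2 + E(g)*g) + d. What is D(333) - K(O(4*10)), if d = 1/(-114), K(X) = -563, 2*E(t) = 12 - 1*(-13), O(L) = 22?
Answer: 6590026/57 ≈ 1.1561e+5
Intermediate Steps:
E(t) = 25/2 (E(t) = (12 - 1*(-13))/2 = (12 + 13)/2 = (1/2)*25 = 25/2)
d = -1/114 ≈ -0.0087719
D(g) = -1/114 + g**2 + 25*g/2 (D(g) = (g**2 + 25*g/2) - 1/114 = -1/114 + g**2 + 25*g/2)
D(333) - K(O(4*10)) = (-1/114 + 333**2 + (25/2)*333) - 1*(-563) = (-1/114 + 110889 + 8325/2) + 563 = 6557935/57 + 563 = 6590026/57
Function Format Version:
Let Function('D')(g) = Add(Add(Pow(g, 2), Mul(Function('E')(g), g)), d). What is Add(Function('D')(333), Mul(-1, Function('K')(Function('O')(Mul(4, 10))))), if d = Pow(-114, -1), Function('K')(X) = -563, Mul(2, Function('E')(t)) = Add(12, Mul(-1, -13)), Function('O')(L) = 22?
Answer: Rational(6590026, 57) ≈ 1.1561e+5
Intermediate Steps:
Function('E')(t) = Rational(25, 2) (Function('E')(t) = Mul(Rational(1, 2), Add(12, Mul(-1, -13))) = Mul(Rational(1, 2), Add(12, 13)) = Mul(Rational(1, 2), 25) = Rational(25, 2))
d = Rational(-1, 114) ≈ -0.0087719
Function('D')(g) = Add(Rational(-1, 114), Pow(g, 2), Mul(Rational(25, 2), g)) (Function('D')(g) = Add(Add(Pow(g, 2), Mul(Rational(25, 2), g)), Rational(-1, 114)) = Add(Rational(-1, 114), Pow(g, 2), Mul(Rational(25, 2), g)))
Add(Function('D')(333), Mul(-1, Function('K')(Function('O')(Mul(4, 10))))) = Add(Add(Rational(-1, 114), Pow(333, 2), Mul(Rational(25, 2), 333)), Mul(-1, -563)) = Add(Add(Rational(-1, 114), 110889, Rational(8325, 2)), 563) = Add(Rational(6557935, 57), 563) = Rational(6590026, 57)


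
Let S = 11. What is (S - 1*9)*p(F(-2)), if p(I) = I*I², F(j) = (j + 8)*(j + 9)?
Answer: 148176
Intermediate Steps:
F(j) = (8 + j)*(9 + j)
p(I) = I³
(S - 1*9)*p(F(-2)) = (11 - 1*9)*(72 + (-2)² + 17*(-2))³ = (11 - 9)*(72 + 4 - 34)³ = 2*42³ = 2*74088 = 148176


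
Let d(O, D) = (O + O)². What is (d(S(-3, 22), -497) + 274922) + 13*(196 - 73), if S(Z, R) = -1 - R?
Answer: 278637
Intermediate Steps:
d(O, D) = 4*O² (d(O, D) = (2*O)² = 4*O²)
(d(S(-3, 22), -497) + 274922) + 13*(196 - 73) = (4*(-1 - 1*22)² + 274922) + 13*(196 - 73) = (4*(-1 - 22)² + 274922) + 13*123 = (4*(-23)² + 274922) + 1599 = (4*529 + 274922) + 1599 = (2116 + 274922) + 1599 = 277038 + 1599 = 278637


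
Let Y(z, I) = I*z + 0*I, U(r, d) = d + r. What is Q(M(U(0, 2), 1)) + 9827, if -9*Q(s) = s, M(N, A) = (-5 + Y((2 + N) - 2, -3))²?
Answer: 88322/9 ≈ 9813.6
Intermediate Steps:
Y(z, I) = I*z (Y(z, I) = I*z + 0 = I*z)
M(N, A) = (-5 - 3*N)² (M(N, A) = (-5 - 3*((2 + N) - 2))² = (-5 - 3*N)²)
Q(s) = -s/9
Q(M(U(0, 2), 1)) + 9827 = -(5 + 3*(2 + 0))²/9 + 9827 = -(5 + 3*2)²/9 + 9827 = -(5 + 6)²/9 + 9827 = -⅑*11² + 9827 = -⅑*121 + 9827 = -121/9 + 9827 = 88322/9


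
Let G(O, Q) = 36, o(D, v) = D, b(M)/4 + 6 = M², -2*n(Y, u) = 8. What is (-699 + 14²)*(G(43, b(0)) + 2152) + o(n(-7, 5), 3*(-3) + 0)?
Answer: -1100568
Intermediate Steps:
n(Y, u) = -4 (n(Y, u) = -½*8 = -4)
b(M) = -24 + 4*M²
(-699 + 14²)*(G(43, b(0)) + 2152) + o(n(-7, 5), 3*(-3) + 0) = (-699 + 14²)*(36 + 2152) - 4 = (-699 + 196)*2188 - 4 = -503*2188 - 4 = -1100564 - 4 = -1100568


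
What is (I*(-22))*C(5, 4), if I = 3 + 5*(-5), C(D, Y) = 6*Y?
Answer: 11616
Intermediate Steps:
I = -22 (I = 3 - 25 = -22)
(I*(-22))*C(5, 4) = (-22*(-22))*(6*4) = 484*24 = 11616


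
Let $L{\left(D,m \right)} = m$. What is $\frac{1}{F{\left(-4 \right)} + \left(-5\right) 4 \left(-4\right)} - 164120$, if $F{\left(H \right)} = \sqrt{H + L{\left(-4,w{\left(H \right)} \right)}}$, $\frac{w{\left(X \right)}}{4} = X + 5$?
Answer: $- \frac{13129599}{80} \approx -1.6412 \cdot 10^{5}$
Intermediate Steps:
$w{\left(X \right)} = 20 + 4 X$ ($w{\left(X \right)} = 4 \left(X + 5\right) = 4 \left(5 + X\right) = 20 + 4 X$)
$F{\left(H \right)} = \sqrt{20 + 5 H}$ ($F{\left(H \right)} = \sqrt{H + \left(20 + 4 H\right)} = \sqrt{20 + 5 H}$)
$\frac{1}{F{\left(-4 \right)} + \left(-5\right) 4 \left(-4\right)} - 164120 = \frac{1}{\sqrt{20 + 5 \left(-4\right)} + \left(-5\right) 4 \left(-4\right)} - 164120 = \frac{1}{\sqrt{20 - 20} - -80} - 164120 = \frac{1}{\sqrt{0} + 80} - 164120 = \frac{1}{0 + 80} - 164120 = \frac{1}{80} - 164120 = - \frac{13129599}{80}$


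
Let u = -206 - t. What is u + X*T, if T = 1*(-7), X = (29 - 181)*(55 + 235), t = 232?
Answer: 308122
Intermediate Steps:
X = -44080 (X = -152*290 = -44080)
T = -7
u = -438 (u = -206 - 1*232 = -206 - 232 = -438)
u + X*T = -438 - 44080*(-7) = -438 + 308560 = 308122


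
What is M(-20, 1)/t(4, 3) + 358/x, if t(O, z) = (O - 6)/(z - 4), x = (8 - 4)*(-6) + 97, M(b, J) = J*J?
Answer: 789/146 ≈ 5.4041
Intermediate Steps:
M(b, J) = J²
x = 73 (x = 4*(-6) + 97 = -24 + 97 = 73)
t(O, z) = (-6 + O)/(-4 + z)
M(-20, 1)/t(4, 3) + 358/x = 1²/(((-6 + 4)/(-4 + 3))) + 358/73 = 1/(-2/(-1)) + 358*(1/73) = 1/(-1*(-2)) + 358/73 = 1/2 + 358/73 = 1*(½) + 358/73 = ½ + 358/73 = 789/146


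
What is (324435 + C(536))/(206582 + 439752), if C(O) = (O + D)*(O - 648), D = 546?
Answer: 203251/646334 ≈ 0.31447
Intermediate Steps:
C(O) = (-648 + O)*(546 + O) (C(O) = (O + 546)*(O - 648) = (546 + O)*(-648 + O) = (-648 + O)*(546 + O))
(324435 + C(536))/(206582 + 439752) = (324435 + (-353808 + 536² - 102*536))/(206582 + 439752) = (324435 + (-353808 + 287296 - 54672))/646334 = (324435 - 121184)*(1/646334) = 203251*(1/646334) = 203251/646334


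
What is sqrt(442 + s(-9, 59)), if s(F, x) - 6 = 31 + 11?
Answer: 7*sqrt(10) ≈ 22.136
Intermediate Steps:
s(F, x) = 48 (s(F, x) = 6 + (31 + 11) = 6 + 42 = 48)
sqrt(442 + s(-9, 59)) = sqrt(442 + 48) = sqrt(490) = 7*sqrt(10)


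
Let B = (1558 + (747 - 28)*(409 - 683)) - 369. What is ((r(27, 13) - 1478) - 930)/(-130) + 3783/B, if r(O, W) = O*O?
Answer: 328284953/25456210 ≈ 12.896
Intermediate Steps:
r(O, W) = O²
B = -195817 (B = (1558 + 719*(-274)) - 369 = (1558 - 197006) - 369 = -195448 - 369 = -195817)
((r(27, 13) - 1478) - 930)/(-130) + 3783/B = ((27² - 1478) - 930)/(-130) + 3783/(-195817) = ((729 - 1478) - 930)*(-1/130) + 3783*(-1/195817) = (-749 - 930)*(-1/130) - 3783/195817 = -1679*(-1/130) - 3783/195817 = 1679/130 - 3783/195817 = 328284953/25456210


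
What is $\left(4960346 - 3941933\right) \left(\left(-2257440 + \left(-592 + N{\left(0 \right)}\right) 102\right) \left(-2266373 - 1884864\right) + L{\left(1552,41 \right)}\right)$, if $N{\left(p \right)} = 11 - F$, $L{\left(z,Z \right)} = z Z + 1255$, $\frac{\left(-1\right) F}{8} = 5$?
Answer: $9777011335688756313$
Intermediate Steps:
$F = -40$ ($F = \left(-8\right) 5 = -40$)
$L{\left(z,Z \right)} = 1255 + Z z$ ($L{\left(z,Z \right)} = Z z + 1255 = 1255 + Z z$)
$N{\left(p \right)} = 51$ ($N{\left(p \right)} = 11 - -40 = 11 + 40 = 51$)
$\left(4960346 - 3941933\right) \left(\left(-2257440 + \left(-592 + N{\left(0 \right)}\right) 102\right) \left(-2266373 - 1884864\right) + L{\left(1552,41 \right)}\right) = \left(4960346 - 3941933\right) \left(\left(-2257440 + \left(-592 + 51\right) 102\right) \left(-2266373 - 1884864\right) + \left(1255 + 41 \cdot 1552\right)\right) = 1018413 \left(\left(-2257440 - 55182\right) \left(-4151237\right) + \left(1255 + 63632\right)\right) = 1018413 \left(\left(-2257440 - 55182\right) \left(-4151237\right) + 64887\right) = 1018413 \left(\left(-2312622\right) \left(-4151237\right) + 64887\right) = 1018413 \left(9600242013414 + 64887\right) = 1018413 \cdot 9600242078301 = 9777011335688756313$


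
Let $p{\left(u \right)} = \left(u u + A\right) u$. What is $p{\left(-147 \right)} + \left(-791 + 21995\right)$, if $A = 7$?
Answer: $-3156348$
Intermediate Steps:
$p{\left(u \right)} = u \left(7 + u^{2}\right)$ ($p{\left(u \right)} = \left(u u + 7\right) u = \left(u^{2} + 7\right) u = \left(7 + u^{2}\right) u = u \left(7 + u^{2}\right)$)
$p{\left(-147 \right)} + \left(-791 + 21995\right) = - 147 \left(7 + \left(-147\right)^{2}\right) + \left(-791 + 21995\right) = - 147 \left(7 + 21609\right) + 21204 = \left(-147\right) 21616 + 21204 = -3177552 + 21204 = -3156348$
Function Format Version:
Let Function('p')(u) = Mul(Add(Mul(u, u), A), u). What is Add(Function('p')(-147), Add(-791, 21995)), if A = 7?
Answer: -3156348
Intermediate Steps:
Function('p')(u) = Mul(u, Add(7, Pow(u, 2))) (Function('p')(u) = Mul(Add(Mul(u, u), 7), u) = Mul(Add(Pow(u, 2), 7), u) = Mul(Add(7, Pow(u, 2)), u) = Mul(u, Add(7, Pow(u, 2))))
Add(Function('p')(-147), Add(-791, 21995)) = Add(Mul(-147, Add(7, Pow(-147, 2))), Add(-791, 21995)) = Add(Mul(-147, Add(7, 21609)), 21204) = Add(Mul(-147, 21616), 21204) = Add(-3177552, 21204) = -3156348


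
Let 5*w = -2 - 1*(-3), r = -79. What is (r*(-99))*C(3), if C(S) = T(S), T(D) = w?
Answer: 7821/5 ≈ 1564.2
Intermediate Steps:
w = ⅕ (w = (-2 - 1*(-3))/5 = (-2 + 3)/5 = (⅕)*1 = ⅕ ≈ 0.20000)
T(D) = ⅕
C(S) = ⅕
(r*(-99))*C(3) = -79*(-99)*(⅕) = 7821*(⅕) = 7821/5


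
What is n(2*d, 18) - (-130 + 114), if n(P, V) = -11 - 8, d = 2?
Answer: -3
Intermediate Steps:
n(P, V) = -19
n(2*d, 18) - (-130 + 114) = -19 - (-130 + 114) = -19 - 1*(-16) = -19 + 16 = -3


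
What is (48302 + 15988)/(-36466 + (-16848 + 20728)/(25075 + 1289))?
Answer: -211867695/120173218 ≈ -1.7630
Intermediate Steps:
(48302 + 15988)/(-36466 + (-16848 + 20728)/(25075 + 1289)) = 64290/(-36466 + 3880/26364) = 64290/(-36466 + 3880*(1/26364)) = 64290/(-36466 + 970/6591) = 64290/(-240346436/6591) = 64290*(-6591/240346436) = -211867695/120173218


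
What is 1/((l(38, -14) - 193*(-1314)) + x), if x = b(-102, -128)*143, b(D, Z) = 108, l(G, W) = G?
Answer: 1/269084 ≈ 3.7163e-6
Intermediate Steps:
x = 15444 (x = 108*143 = 15444)
1/((l(38, -14) - 193*(-1314)) + x) = 1/((38 - 193*(-1314)) + 15444) = 1/((38 + 253602) + 15444) = 1/(253640 + 15444) = 1/269084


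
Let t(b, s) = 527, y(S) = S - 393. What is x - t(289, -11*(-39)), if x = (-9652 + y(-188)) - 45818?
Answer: -56578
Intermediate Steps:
y(S) = -393 + S
x = -56051 (x = (-9652 + (-393 - 188)) - 45818 = (-9652 - 581) - 45818 = -10233 - 45818 = -56051)
x - t(289, -11*(-39)) = -56051 - 1*527 = -56051 - 527 = -56578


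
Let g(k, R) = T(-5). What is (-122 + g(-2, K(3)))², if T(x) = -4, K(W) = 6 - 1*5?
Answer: 15876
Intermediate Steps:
K(W) = 1 (K(W) = 6 - 5 = 1)
g(k, R) = -4
(-122 + g(-2, K(3)))² = (-122 - 4)² = (-126)² = 15876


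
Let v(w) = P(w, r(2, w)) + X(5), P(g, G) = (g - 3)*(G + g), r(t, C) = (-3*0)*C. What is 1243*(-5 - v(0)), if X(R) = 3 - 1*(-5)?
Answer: -16159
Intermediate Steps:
X(R) = 8 (X(R) = 3 + 5 = 8)
r(t, C) = 0 (r(t, C) = 0*C = 0)
P(g, G) = (-3 + g)*(G + g)
v(w) = 8 + w**2 - 3*w (v(w) = (w**2 - 3*0 - 3*w + 0*w) + 8 = (w**2 + 0 - 3*w + 0) + 8 = (w**2 - 3*w) + 8 = 8 + w**2 - 3*w)
1243*(-5 - v(0)) = 1243*(-5 - (8 + 0**2 - 3*0)) = 1243*(-5 - (8 + 0 + 0)) = 1243*(-5 - 1*8) = 1243*(-5 - 8) = 1243*(-13) = -16159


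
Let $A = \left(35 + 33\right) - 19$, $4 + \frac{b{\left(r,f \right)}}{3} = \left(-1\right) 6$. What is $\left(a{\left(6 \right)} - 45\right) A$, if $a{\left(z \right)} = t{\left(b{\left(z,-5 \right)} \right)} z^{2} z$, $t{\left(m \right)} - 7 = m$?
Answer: $-245637$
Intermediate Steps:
$b{\left(r,f \right)} = -30$ ($b{\left(r,f \right)} = -12 + 3 \left(\left(-1\right) 6\right) = -12 + 3 \left(-6\right) = -12 - 18 = -30$)
$t{\left(m \right)} = 7 + m$
$A = 49$ ($A = 68 - 19 = 49$)
$a{\left(z \right)} = - 23 z^{3}$ ($a{\left(z \right)} = \left(7 - 30\right) z^{2} z = - 23 z^{2} z = - 23 z^{3}$)
$\left(a{\left(6 \right)} - 45\right) A = \left(- 23 \cdot 6^{3} - 45\right) 49 = \left(\left(-23\right) 216 - 45\right) 49 = \left(-4968 - 45\right) 49 = \left(-5013\right) 49 = -245637$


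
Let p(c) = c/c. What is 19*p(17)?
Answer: 19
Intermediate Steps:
p(c) = 1
19*p(17) = 19*1 = 19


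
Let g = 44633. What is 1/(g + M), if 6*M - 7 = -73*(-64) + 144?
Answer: 6/272621 ≈ 2.2009e-5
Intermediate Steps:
M = 4823/6 (M = 7/6 + (-73*(-64) + 144)/6 = 7/6 + (4672 + 144)/6 = 7/6 + (1/6)*4816 = 7/6 + 2408/3 = 4823/6 ≈ 803.83)
1/(g + M) = 1/(44633 + 4823/6) = 1/(272621/6) = 6/272621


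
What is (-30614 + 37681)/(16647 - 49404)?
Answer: -7067/32757 ≈ -0.21574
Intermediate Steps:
(-30614 + 37681)/(16647 - 49404) = 7067/(-32757) = 7067*(-1/32757) = -7067/32757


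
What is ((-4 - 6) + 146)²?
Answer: 18496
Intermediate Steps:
((-4 - 6) + 146)² = (-10 + 146)² = 136² = 18496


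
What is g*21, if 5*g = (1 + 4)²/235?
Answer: 21/47 ≈ 0.44681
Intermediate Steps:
g = 1/47 (g = ((1 + 4)²/235)/5 = (5²*(1/235))/5 = (25*(1/235))/5 = (⅕)*(5/47) = 1/47 ≈ 0.021277)
g*21 = (1/47)*21 = 21/47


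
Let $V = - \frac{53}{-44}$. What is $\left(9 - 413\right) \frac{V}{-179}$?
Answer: $\frac{5353}{1969} \approx 2.7186$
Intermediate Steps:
$V = \frac{53}{44}$ ($V = \left(-53\right) \left(- \frac{1}{44}\right) = \frac{53}{44} \approx 1.2045$)
$\left(9 - 413\right) \frac{V}{-179} = \left(9 - 413\right) \frac{53}{44 \left(-179\right)} = - 404 \cdot \frac{53}{44} \left(- \frac{1}{179}\right) = \left(-404\right) \left(- \frac{53}{7876}\right) = \frac{5353}{1969}$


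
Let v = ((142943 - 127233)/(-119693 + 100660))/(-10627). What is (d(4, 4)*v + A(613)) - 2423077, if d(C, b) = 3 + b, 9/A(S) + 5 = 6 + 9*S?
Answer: -386339220473457221/159441578134 ≈ -2.4231e+6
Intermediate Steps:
A(S) = 9/(1 + 9*S) (A(S) = 9/(-5 + (6 + 9*S)) = 9/(1 + 9*S))
v = 15710/202263691 (v = (15710/(-19033))*(-1/10627) = (15710*(-1/19033))*(-1/10627) = -15710/19033*(-1/10627) = 15710/202263691 ≈ 7.7671e-5)
(d(4, 4)*v + A(613)) - 2423077 = ((3 + 4)*(15710/202263691) + 9/(1 + 9*613)) - 2423077 = (7*(15710/202263691) + 9/(1 + 5517)) - 2423077 = (15710/28894813 + 9/5518) - 2423077 = 346741097/159441578134 - 2423077 = -386339220473457221/159441578134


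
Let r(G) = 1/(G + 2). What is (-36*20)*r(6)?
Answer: -90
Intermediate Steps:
r(G) = 1/(2 + G)
(-36*20)*r(6) = (-36*20)/(2 + 6) = -720/8 = -720*⅛ = -90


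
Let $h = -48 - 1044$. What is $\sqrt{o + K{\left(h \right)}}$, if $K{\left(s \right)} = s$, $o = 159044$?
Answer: $16 \sqrt{617} \approx 397.43$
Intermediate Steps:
$h = -1092$
$\sqrt{o + K{\left(h \right)}} = \sqrt{159044 - 1092} = \sqrt{157952} = 16 \sqrt{617}$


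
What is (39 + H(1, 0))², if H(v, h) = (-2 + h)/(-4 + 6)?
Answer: 1444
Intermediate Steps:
H(v, h) = -1 + h/2 (H(v, h) = (-2 + h)/2 = (-2 + h)*(½) = -1 + h/2)
(39 + H(1, 0))² = (39 + (-1 + (½)*0))² = (39 + (-1 + 0))² = (39 - 1)² = 38² = 1444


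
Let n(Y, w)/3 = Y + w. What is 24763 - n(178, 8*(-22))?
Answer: 24757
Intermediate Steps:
n(Y, w) = 3*Y + 3*w (n(Y, w) = 3*(Y + w) = 3*Y + 3*w)
24763 - n(178, 8*(-22)) = 24763 - (3*178 + 3*(8*(-22))) = 24763 - (534 + 3*(-176)) = 24763 - (534 - 528) = 24763 - 1*6 = 24763 - 6 = 24757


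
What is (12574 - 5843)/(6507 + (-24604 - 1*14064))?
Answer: -6731/32161 ≈ -0.20929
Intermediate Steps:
(12574 - 5843)/(6507 + (-24604 - 1*14064)) = 6731/(6507 + (-24604 - 14064)) = 6731/(6507 - 38668) = 6731/(-32161) = 6731*(-1/32161) = -6731/32161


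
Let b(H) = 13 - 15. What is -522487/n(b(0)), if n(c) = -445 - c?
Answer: 522487/443 ≈ 1179.4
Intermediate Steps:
b(H) = -2
-522487/n(b(0)) = -522487/(-445 - 1*(-2)) = -522487/(-445 + 2) = -522487/(-443) = -522487*(-1/443) = 522487/443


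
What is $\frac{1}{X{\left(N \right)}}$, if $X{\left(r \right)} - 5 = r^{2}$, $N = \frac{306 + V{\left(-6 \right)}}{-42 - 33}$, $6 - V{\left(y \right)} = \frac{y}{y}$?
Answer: $\frac{5625}{124846} \approx 0.045056$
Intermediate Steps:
$V{\left(y \right)} = 5$ ($V{\left(y \right)} = 6 - \frac{y}{y} = 6 - 1 = 5$)
$N = - \frac{311}{75}$ ($N = \frac{306 + 5}{-42 - 33} = \frac{311}{-75} = 311 \left(- \frac{1}{75}\right) = - \frac{311}{75} \approx -4.1467$)
$X{\left(r \right)} = 5 + r^{2}$
$\frac{1}{X{\left(N \right)}} = \frac{1}{5 + \left(- \frac{311}{75}\right)^{2}} = \frac{1}{5 + \frac{96721}{5625}} = \frac{1}{\frac{124846}{5625}} = \frac{5625}{124846}$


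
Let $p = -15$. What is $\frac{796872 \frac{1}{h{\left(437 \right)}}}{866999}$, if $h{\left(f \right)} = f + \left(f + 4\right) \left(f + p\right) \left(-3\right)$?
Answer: $- \frac{796872}{483671865131} \approx -1.6475 \cdot 10^{-6}$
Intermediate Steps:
$h{\left(f \right)} = f - 3 \left(-15 + f\right) \left(4 + f\right)$ ($h{\left(f \right)} = f + \left(f + 4\right) \left(f - 15\right) \left(-3\right) = f + \left(4 + f\right) \left(-15 + f\right) \left(-3\right) = f + \left(-15 + f\right) \left(4 + f\right) \left(-3\right) = f - 3 \left(-15 + f\right) \left(4 + f\right)$)
$\frac{796872 \frac{1}{h{\left(437 \right)}}}{866999} = \frac{796872 \frac{1}{180 - 3 \cdot 437^{2} + 34 \cdot 437}}{866999} = \frac{796872}{180 - 572907 + 14858} \cdot \frac{1}{866999} = \frac{796872}{-557869} \cdot \frac{1}{866999} = 796872 \left(- \frac{1}{557869}\right) \frac{1}{866999} = \left(- \frac{796872}{557869}\right) \frac{1}{866999} = - \frac{796872}{483671865131}$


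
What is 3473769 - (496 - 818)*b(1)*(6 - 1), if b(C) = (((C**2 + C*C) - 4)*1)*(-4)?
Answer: 3486649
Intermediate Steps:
b(C) = 16 - 8*C**2 (b(C) = (((C**2 + C**2) - 4)*1)*(-4) = ((2*C**2 - 4)*1)*(-4) = ((-4 + 2*C**2)*1)*(-4) = (-4 + 2*C**2)*(-4) = 16 - 8*C**2)
3473769 - (496 - 818)*b(1)*(6 - 1) = 3473769 - (496 - 818)*(16 - 8*1**2)*(6 - 1) = 3473769 - (-322)*(16 - 8*1)*5 = 3473769 - (-322)*(16 - 8)*5 = 3473769 - (-322)*8*5 = 3473769 - (-322)*40 = 3473769 - 1*(-12880) = 3473769 + 12880 = 3486649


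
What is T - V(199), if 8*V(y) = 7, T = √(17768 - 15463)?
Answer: -7/8 + √2305 ≈ 47.135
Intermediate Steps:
T = √2305 ≈ 48.010
V(y) = 7/8 (V(y) = (⅛)*7 = 7/8)
T - V(199) = √2305 - 1*7/8 = √2305 - 7/8 = -7/8 + √2305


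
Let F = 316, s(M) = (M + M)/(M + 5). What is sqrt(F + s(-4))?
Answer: 2*sqrt(77) ≈ 17.550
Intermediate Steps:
s(M) = 2*M/(5 + M) (s(M) = (2*M)/(5 + M) = 2*M/(5 + M))
sqrt(F + s(-4)) = sqrt(316 + 2*(-4)/(5 - 4)) = sqrt(316 + 2*(-4)/1) = sqrt(316 + 2*(-4)*1) = sqrt(316 - 8) = sqrt(308) = 2*sqrt(77)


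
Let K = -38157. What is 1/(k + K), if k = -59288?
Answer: -1/97445 ≈ -1.0262e-5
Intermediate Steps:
1/(k + K) = 1/(-59288 - 38157) = 1/(-97445) = -1/97445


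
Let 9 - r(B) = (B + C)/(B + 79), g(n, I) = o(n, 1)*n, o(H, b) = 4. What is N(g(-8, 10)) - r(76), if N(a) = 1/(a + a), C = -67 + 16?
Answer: -17567/1984 ≈ -8.8543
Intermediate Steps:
C = -51
g(n, I) = 4*n
r(B) = 9 - (-51 + B)/(79 + B) (r(B) = 9 - (B - 51)/(B + 79) = 9 - (-51 + B)/(79 + B))
N(a) = 1/(2*a)
N(g(-8, 10)) - r(76) = 1/(2*((4*(-8)))) - 2*(381 + 4*76)/(79 + 76) = (½)/(-32) - 2*(381 + 304)/155 = (½)*(-1/32) - 2*685/155 = -1/64 - 1*274/31 = -1/64 - 274/31 = -17567/1984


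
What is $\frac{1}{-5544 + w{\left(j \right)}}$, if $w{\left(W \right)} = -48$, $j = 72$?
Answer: $- \frac{1}{5592} \approx -0.00017883$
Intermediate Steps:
$\frac{1}{-5544 + w{\left(j \right)}} = \frac{1}{-5544 - 48} = \frac{1}{-5592} = - \frac{1}{5592}$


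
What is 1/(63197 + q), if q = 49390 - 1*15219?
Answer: 1/97368 ≈ 1.0270e-5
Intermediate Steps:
q = 34171 (q = 49390 - 15219 = 34171)
1/(63197 + q) = 1/(63197 + 34171) = 1/97368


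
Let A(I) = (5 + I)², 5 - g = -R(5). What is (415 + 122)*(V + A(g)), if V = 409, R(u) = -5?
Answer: 233058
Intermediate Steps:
g = 0 (g = 5 - (-1)*(-5) = 5 - 1*5 = 5 - 5 = 0)
(415 + 122)*(V + A(g)) = (415 + 122)*(409 + (5 + 0)²) = 537*(409 + 5²) = 537*(409 + 25) = 537*434 = 233058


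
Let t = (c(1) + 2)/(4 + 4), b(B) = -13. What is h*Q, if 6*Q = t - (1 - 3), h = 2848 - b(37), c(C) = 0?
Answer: 8583/8 ≈ 1072.9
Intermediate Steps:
t = 1/4 (t = (0 + 2)/(4 + 4) = 2/8 = 2*(1/8) = 1/4 ≈ 0.25000)
h = 2861 (h = 2848 - 1*(-13) = 2848 + 13 = 2861)
Q = 3/8 (Q = (1/4 - (1 - 3))/6 = (1/4 - 1*(-2))/6 = (1/4 + 2)/6 = (1/6)*(9/4) = 3/8 ≈ 0.37500)
h*Q = 2861*(3/8) = 8583/8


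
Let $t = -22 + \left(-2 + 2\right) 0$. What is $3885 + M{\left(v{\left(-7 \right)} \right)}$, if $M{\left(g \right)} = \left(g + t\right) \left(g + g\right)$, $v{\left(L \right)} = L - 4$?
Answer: $4611$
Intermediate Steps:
$v{\left(L \right)} = -4 + L$ ($v{\left(L \right)} = L - 4 = -4 + L$)
$t = -22$ ($t = -22 + 0 \cdot 0 = -22 + 0 = -22$)
$M{\left(g \right)} = 2 g \left(-22 + g\right)$ ($M{\left(g \right)} = \left(g - 22\right) \left(g + g\right) = \left(-22 + g\right) 2 g = 2 g \left(-22 + g\right)$)
$3885 + M{\left(v{\left(-7 \right)} \right)} = 3885 + 2 \left(-4 - 7\right) \left(-22 - 11\right) = 3885 + 2 \left(-11\right) \left(-22 - 11\right) = 3885 + 2 \left(-11\right) \left(-33\right) = 3885 + 726 = 4611$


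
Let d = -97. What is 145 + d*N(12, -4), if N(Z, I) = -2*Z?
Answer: 2473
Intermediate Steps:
145 + d*N(12, -4) = 145 - (-194)*12 = 145 - 97*(-24) = 145 + 2328 = 2473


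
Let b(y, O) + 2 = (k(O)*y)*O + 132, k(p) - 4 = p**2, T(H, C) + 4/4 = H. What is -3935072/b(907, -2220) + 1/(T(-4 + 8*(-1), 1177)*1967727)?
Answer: 3489899149517/9763407409571980905 ≈ 3.5745e-7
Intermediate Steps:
T(H, C) = -1 + H
k(p) = 4 + p**2
b(y, O) = 130 + O*y*(4 + O**2) (b(y, O) = -2 + (((4 + O**2)*y)*O + 132) = -2 + ((y*(4 + O**2))*O + 132) = -2 + (O*y*(4 + O**2) + 132) = -2 + (132 + O*y*(4 + O**2)) = 130 + O*y*(4 + O**2))
-3935072/b(907, -2220) + 1/(T(-4 + 8*(-1), 1177)*1967727) = -3935072/(130 - 2220*907*(4 + (-2220)**2)) + 1/((-1 + (-4 + 8*(-1)))*1967727) = -3935072/(130 - 2220*907*(4 + 4928400)) + (1/1967727)/(-1 + (-4 - 8)) = -3935072/(130 - 2220*907*4928404) + (1/1967727)/(-1 - 12) = -3935072/(130 - 9923538590160) + (1/1967727)/(-13) = -3935072/(-9923538590030) - 1/13*1/1967727 = -3935072*(-1/9923538590030) - 1/25580451 = 1967536/4961769295015 - 1/25580451 = 3489899149517/9763407409571980905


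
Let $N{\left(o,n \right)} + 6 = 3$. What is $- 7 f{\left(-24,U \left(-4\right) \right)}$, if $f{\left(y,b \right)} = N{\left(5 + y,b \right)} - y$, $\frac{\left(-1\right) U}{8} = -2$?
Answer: $-147$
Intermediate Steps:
$U = 16$ ($U = \left(-8\right) \left(-2\right) = 16$)
$N{\left(o,n \right)} = -3$ ($N{\left(o,n \right)} = -6 + 3 = -3$)
$f{\left(y,b \right)} = -3 - y$
$- 7 f{\left(-24,U \left(-4\right) \right)} = - 7 \left(-3 - -24\right) = - 7 \left(-3 + 24\right) = \left(-7\right) 21 = -147$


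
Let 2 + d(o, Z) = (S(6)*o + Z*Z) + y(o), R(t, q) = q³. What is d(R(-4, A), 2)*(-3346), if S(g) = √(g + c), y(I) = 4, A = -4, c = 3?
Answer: 622356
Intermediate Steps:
S(g) = √(3 + g) (S(g) = √(g + 3) = √(3 + g))
d(o, Z) = 2 + Z² + 3*o (d(o, Z) = -2 + ((√(3 + 6)*o + Z*Z) + 4) = -2 + ((√9*o + Z²) + 4) = -2 + ((3*o + Z²) + 4) = -2 + ((Z² + 3*o) + 4) = -2 + (4 + Z² + 3*o) = 2 + Z² + 3*o)
d(R(-4, A), 2)*(-3346) = (2 + 2² + 3*(-4)³)*(-3346) = (2 + 4 + 3*(-64))*(-3346) = (2 + 4 - 192)*(-3346) = -186*(-3346) = 622356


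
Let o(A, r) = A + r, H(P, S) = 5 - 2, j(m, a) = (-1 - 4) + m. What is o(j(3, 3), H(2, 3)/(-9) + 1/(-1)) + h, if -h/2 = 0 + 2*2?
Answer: -34/3 ≈ -11.333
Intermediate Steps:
j(m, a) = -5 + m
H(P, S) = 3
h = -8 (h = -2*(0 + 2*2) = -2*(0 + 4) = -2*4 = -8)
o(j(3, 3), H(2, 3)/(-9) + 1/(-1)) + h = ((-5 + 3) + (3/(-9) + 1/(-1))) - 8 = (-2 + (3*(-1/9) + 1*(-1))) - 8 = (-2 + (-1/3 - 1)) - 8 = (-2 - 4/3) - 8 = -10/3 - 8 = -34/3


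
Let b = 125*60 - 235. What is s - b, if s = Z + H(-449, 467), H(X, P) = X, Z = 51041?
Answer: 43327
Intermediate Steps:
s = 50592 (s = 51041 - 449 = 50592)
b = 7265 (b = 7500 - 235 = 7265)
s - b = 50592 - 1*7265 = 50592 - 7265 = 43327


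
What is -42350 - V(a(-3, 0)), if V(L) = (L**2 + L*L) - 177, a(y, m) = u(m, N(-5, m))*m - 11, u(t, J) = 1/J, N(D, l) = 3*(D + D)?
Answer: -42415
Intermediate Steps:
N(D, l) = 6*D (N(D, l) = 3*(2*D) = 6*D)
a(y, m) = -11 - m/30 (a(y, m) = m/((6*(-5))) - 11 = m/(-30) - 11 = -m/30 - 11 = -11 - m/30)
V(L) = -177 + 2*L**2 (V(L) = (L**2 + L**2) - 177 = 2*L**2 - 177 = -177 + 2*L**2)
-42350 - V(a(-3, 0)) = -42350 - (-177 + 2*(-11 - 1/30*0)**2) = -42350 - (-177 + 2*(-11 + 0)**2) = -42350 - (-177 + 2*(-11)**2) = -42350 - (-177 + 2*121) = -42350 - (-177 + 242) = -42350 - 1*65 = -42350 - 65 = -42415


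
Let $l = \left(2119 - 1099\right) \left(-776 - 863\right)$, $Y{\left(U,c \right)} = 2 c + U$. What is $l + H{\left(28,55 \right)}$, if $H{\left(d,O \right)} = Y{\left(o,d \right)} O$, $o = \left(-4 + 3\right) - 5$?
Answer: $-1669030$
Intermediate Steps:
$o = -6$ ($o = -1 - 5 = -6$)
$Y{\left(U,c \right)} = U + 2 c$
$H{\left(d,O \right)} = O \left(-6 + 2 d\right)$ ($H{\left(d,O \right)} = \left(-6 + 2 d\right) O = O \left(-6 + 2 d\right)$)
$l = -1671780$ ($l = 1020 \left(-1639\right) = -1671780$)
$l + H{\left(28,55 \right)} = -1671780 + 2 \cdot 55 \left(-3 + 28\right) = -1671780 + 2 \cdot 55 \cdot 25 = -1671780 + 2750 = -1669030$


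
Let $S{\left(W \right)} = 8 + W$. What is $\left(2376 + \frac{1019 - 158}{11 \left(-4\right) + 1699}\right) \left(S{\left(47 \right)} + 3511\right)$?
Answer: $\frac{14025580806}{1655} \approx 8.4747 \cdot 10^{6}$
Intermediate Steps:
$\left(2376 + \frac{1019 - 158}{11 \left(-4\right) + 1699}\right) \left(S{\left(47 \right)} + 3511\right) = \left(2376 + \frac{1019 - 158}{11 \left(-4\right) + 1699}\right) \left(\left(8 + 47\right) + 3511\right) = \left(2376 + \frac{861}{-44 + 1699}\right) \left(55 + 3511\right) = \left(2376 + \frac{861}{1655}\right) 3566 = \frac{3933141}{1655} \cdot 3566 = \frac{14025580806}{1655}$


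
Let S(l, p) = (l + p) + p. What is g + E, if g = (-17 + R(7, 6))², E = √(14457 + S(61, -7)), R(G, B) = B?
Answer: 121 + 14*√74 ≈ 241.43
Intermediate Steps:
S(l, p) = l + 2*p
E = 14*√74 (E = √(14457 + (61 + 2*(-7))) = √(14457 + (61 - 14)) = √(14457 + 47) = √14504 = 14*√74 ≈ 120.43)
g = 121 (g = (-17 + 6)² = (-11)² = 121)
g + E = 121 + 14*√74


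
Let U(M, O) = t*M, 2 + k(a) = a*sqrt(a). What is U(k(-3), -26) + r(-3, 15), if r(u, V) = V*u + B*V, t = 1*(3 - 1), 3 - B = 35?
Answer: -529 - 6*I*sqrt(3) ≈ -529.0 - 10.392*I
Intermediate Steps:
k(a) = -2 + a**(3/2) (k(a) = -2 + a*sqrt(a) = -2 + a**(3/2))
B = -32 (B = 3 - 1*35 = 3 - 35 = -32)
t = 2 (t = 1*2 = 2)
U(M, O) = 2*M
r(u, V) = -32*V + V*u (r(u, V) = V*u - 32*V = -32*V + V*u)
U(k(-3), -26) + r(-3, 15) = 2*(-2 + (-3)**(3/2)) + 15*(-32 - 3) = 2*(-2 - 3*I*sqrt(3)) + 15*(-35) = (-4 - 6*I*sqrt(3)) - 525 = -529 - 6*I*sqrt(3)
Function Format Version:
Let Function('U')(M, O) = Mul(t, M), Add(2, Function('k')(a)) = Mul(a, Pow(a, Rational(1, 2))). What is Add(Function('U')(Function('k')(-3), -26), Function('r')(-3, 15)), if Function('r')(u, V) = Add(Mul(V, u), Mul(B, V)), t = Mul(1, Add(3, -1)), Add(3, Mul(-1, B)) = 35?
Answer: Add(-529, Mul(-6, I, Pow(3, Rational(1, 2)))) ≈ Add(-529.00, Mul(-10.392, I))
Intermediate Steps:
Function('k')(a) = Add(-2, Pow(a, Rational(3, 2))) (Function('k')(a) = Add(-2, Mul(a, Pow(a, Rational(1, 2)))) = Add(-2, Pow(a, Rational(3, 2))))
B = -32 (B = Add(3, Mul(-1, 35)) = Add(3, -35) = -32)
t = 2 (t = Mul(1, 2) = 2)
Function('U')(M, O) = Mul(2, M)
Function('r')(u, V) = Add(Mul(-32, V), Mul(V, u)) (Function('r')(u, V) = Add(Mul(V, u), Mul(-32, V)) = Add(Mul(-32, V), Mul(V, u)))
Add(Function('U')(Function('k')(-3), -26), Function('r')(-3, 15)) = Add(Mul(2, Add(-2, Pow(-3, Rational(3, 2)))), Mul(15, Add(-32, -3))) = Add(Mul(2, Add(-2, Mul(-3, I, Pow(3, Rational(1, 2))))), Mul(15, -35)) = Add(Add(-4, Mul(-6, I, Pow(3, Rational(1, 2)))), -525) = Add(-529, Mul(-6, I, Pow(3, Rational(1, 2))))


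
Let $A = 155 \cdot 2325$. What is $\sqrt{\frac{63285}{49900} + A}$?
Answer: $\frac{\sqrt{8973405116715}}{4990} \approx 600.31$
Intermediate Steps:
$A = 360375$
$\sqrt{\frac{63285}{49900} + A} = \sqrt{\frac{63285}{49900} + 360375} = \sqrt{63285 \cdot \frac{1}{49900} + 360375} = \sqrt{\frac{12657}{9980} + 360375} = \sqrt{\frac{3596555157}{9980}} = \frac{\sqrt{8973405116715}}{4990}$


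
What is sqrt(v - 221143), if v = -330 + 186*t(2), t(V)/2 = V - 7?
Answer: I*sqrt(223333) ≈ 472.58*I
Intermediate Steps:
t(V) = -14 + 2*V (t(V) = 2*(V - 7) = 2*(-7 + V) = -14 + 2*V)
v = -2190 (v = -330 + 186*(-14 + 2*2) = -330 + 186*(-14 + 4) = -330 + 186*(-10) = -330 - 1860 = -2190)
sqrt(v - 221143) = sqrt(-2190 - 221143) = sqrt(-223333) = I*sqrt(223333)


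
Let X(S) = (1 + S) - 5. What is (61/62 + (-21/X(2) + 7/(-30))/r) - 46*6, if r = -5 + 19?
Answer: -255083/930 ≈ -274.28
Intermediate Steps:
X(S) = -4 + S
r = 14
(61/62 + (-21/X(2) + 7/(-30))/r) - 46*6 = (61/62 + (-21/(-4 + 2) + 7/(-30))/14) - 46*6 = (61*(1/62) + (-21/(-2) + 7*(-1/30))*(1/14)) - 2*138 = (61/62 + (-21*(-1/2) - 7/30)*(1/14)) - 276 = (61/62 + (21/2 - 7/30)*(1/14)) - 276 = (61/62 + (154/15)*(1/14)) - 276 = (61/62 + 11/15) - 276 = 1597/930 - 276 = -255083/930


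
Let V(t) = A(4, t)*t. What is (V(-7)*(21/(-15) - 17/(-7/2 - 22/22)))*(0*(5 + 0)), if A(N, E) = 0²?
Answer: 0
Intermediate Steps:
A(N, E) = 0
V(t) = 0 (V(t) = 0*t = 0)
(V(-7)*(21/(-15) - 17/(-7/2 - 22/22)))*(0*(5 + 0)) = (0*(21/(-15) - 17/(-7/2 - 22/22)))*(0*(5 + 0)) = (0*(21*(-1/15) - 17/(-7*½ - 22*1/22)))*(0*5) = (0*(-7/5 - 17/(-7/2 - 1)))*0 = (0*(-7/5 - 17/(-9/2)))*0 = (0*(-7/5 - 17*(-2/9)))*0 = (0*(-7/5 + 34/9))*0 = (0*(107/45))*0 = 0*0 = 0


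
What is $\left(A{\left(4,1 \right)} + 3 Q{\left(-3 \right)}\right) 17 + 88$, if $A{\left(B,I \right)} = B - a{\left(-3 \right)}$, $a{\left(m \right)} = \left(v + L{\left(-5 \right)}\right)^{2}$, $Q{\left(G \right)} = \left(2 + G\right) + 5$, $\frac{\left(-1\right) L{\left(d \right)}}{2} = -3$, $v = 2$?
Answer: $-728$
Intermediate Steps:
$L{\left(d \right)} = 6$ ($L{\left(d \right)} = \left(-2\right) \left(-3\right) = 6$)
$Q{\left(G \right)} = 7 + G$
$a{\left(m \right)} = 64$ ($a{\left(m \right)} = \left(2 + 6\right)^{2} = 8^{2} = 64$)
$A{\left(B,I \right)} = -64 + B$ ($A{\left(B,I \right)} = B - 64 = -64 + B$)
$\left(A{\left(4,1 \right)} + 3 Q{\left(-3 \right)}\right) 17 + 88 = \left(\left(-64 + 4\right) + 3 \left(7 - 3\right)\right) 17 + 88 = \left(-60 + 3 \cdot 4\right) 17 + 88 = \left(-60 + 12\right) 17 + 88 = \left(-48\right) 17 + 88 = -816 + 88 = -728$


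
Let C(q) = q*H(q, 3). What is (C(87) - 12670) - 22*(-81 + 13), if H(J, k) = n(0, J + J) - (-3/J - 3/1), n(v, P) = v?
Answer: -10910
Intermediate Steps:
H(J, k) = 3 + 3/J (H(J, k) = 0 - (-3/J - 3/1) = 0 - (-3/J - 3*1) = 0 - (-3/J - 3) = 0 - (-3 - 3/J) = 0 + (3 + 3/J) = 3 + 3/J)
C(q) = q*(3 + 3/q)
(C(87) - 12670) - 22*(-81 + 13) = ((3 + 3*87) - 12670) - 22*(-81 + 13) = ((3 + 261) - 12670) - 22*(-68) = (264 - 12670) + 1496 = -12406 + 1496 = -10910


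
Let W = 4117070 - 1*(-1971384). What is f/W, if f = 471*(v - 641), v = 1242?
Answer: 283071/6088454 ≈ 0.046493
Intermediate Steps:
W = 6088454 (W = 4117070 + 1971384 = 6088454)
f = 283071 (f = 471*(1242 - 641) = 471*601 = 283071)
f/W = 283071/6088454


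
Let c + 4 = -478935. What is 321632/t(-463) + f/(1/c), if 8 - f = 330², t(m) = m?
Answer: 24146665325612/463 ≈ 5.2153e+10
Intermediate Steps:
c = -478939 (c = -4 - 478935 = -478939)
f = -108892 (f = 8 - 1*330² = 8 - 1*108900 = 8 - 108900 = -108892)
321632/t(-463) + f/(1/c) = 321632/(-463) - 108892/(1/(-478939)) = 321632*(-1/463) - 108892/(-1/478939) = -321632/463 - 108892*(-478939) = -321632/463 + 52152625588 = 24146665325612/463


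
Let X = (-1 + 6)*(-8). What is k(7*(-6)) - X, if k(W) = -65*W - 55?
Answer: 2715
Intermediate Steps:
k(W) = -55 - 65*W
X = -40 (X = 5*(-8) = -40)
k(7*(-6)) - X = (-55 - 455*(-6)) - 1*(-40) = (-55 - 65*(-42)) + 40 = (-55 + 2730) + 40 = 2675 + 40 = 2715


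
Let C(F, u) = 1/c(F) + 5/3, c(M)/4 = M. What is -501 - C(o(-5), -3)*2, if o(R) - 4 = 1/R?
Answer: -57509/114 ≈ -504.46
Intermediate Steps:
o(R) = 4 + 1/R
c(M) = 4*M
C(F, u) = 5/3 + 1/(4*F) (C(F, u) = 1/(4*F) + 5/3 = 5/3 + 1/(4*F))
-501 - C(o(-5), -3)*2 = -501 - (3 + 20*(4 + 1/(-5)))/(12*(4 + 1/(-5)))*2 = -501 - (3 + 20*(4 - 1/5))/(12*(4 - 1/5))*2 = -501 - (3 + 20*(19/5))/(12*(19/5))*2 = -501 - (1/12)*(5/19)*(3 + 76)*2 = -501 - (1/12)*(5/19)*79*2 = -501 - 395*2/228 = -501 - 1*395/114 = -501 - 395/114 = -57509/114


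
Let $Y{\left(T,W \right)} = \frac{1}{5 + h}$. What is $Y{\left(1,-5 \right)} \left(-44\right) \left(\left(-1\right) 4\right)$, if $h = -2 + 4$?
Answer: $\frac{176}{7} \approx 25.143$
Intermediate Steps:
$h = 2$
$Y{\left(T,W \right)} = \frac{1}{7}$ ($Y{\left(T,W \right)} = \frac{1}{5 + 2} = \frac{1}{7}$)
$Y{\left(1,-5 \right)} \left(-44\right) \left(\left(-1\right) 4\right) = \frac{1}{7} \left(-44\right) \left(\left(-1\right) 4\right) = \left(- \frac{44}{7}\right) \left(-4\right) = \frac{176}{7}$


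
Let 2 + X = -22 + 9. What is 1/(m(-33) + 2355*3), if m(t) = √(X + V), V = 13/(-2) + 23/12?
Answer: 16956/119794187 - 2*I*√705/598970935 ≈ 0.00014154 - 8.8658e-8*I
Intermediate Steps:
X = -15 (X = -2 + (-22 + 9) = -2 - 13 = -15)
V = -55/12 (V = 13*(-½) + 23*(1/12) = -13/2 + 23/12 = -55/12 ≈ -4.5833)
m(t) = I*√705/6 (m(t) = √(-15 - 55/12) = √(-235/12) = I*√705/6)
1/(m(-33) + 2355*3) = 1/(I*√705/6 + 2355*3) = 1/(I*√705/6 + 7065) = 1/(7065 + I*√705/6)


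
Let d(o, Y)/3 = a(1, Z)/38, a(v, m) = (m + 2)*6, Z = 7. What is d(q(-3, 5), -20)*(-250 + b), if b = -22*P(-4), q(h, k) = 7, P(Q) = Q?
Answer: -13122/19 ≈ -690.63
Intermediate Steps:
b = 88 (b = -22*(-4) = 88)
a(v, m) = 12 + 6*m (a(v, m) = (2 + m)*6 = 12 + 6*m)
d(o, Y) = 81/19 (d(o, Y) = 3*((12 + 6*7)/38) = 3*((12 + 42)*(1/38)) = 3*(54*(1/38)) = 3*(27/19) = 81/19)
d(q(-3, 5), -20)*(-250 + b) = 81*(-250 + 88)/19 = (81/19)*(-162) = -13122/19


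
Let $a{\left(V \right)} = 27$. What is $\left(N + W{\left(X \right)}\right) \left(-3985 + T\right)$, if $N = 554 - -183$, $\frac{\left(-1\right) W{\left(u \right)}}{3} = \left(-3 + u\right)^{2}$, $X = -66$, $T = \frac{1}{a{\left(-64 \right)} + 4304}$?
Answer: $\frac{233790874564}{4331} \approx 5.3981 \cdot 10^{7}$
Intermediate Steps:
$T = \frac{1}{4331}$ ($T = \frac{1}{27 + 4304} = \frac{1}{4331} \approx 0.00023089$)
$W{\left(u \right)} = - 3 \left(-3 + u\right)^{2}$
$N = 737$ ($N = 554 + 183 = 737$)
$\left(N + W{\left(X \right)}\right) \left(-3985 + T\right) = \left(737 - 3 \left(-3 - 66\right)^{2}\right) \left(-3985 + \frac{1}{4331}\right) = \left(737 - 3 \left(-69\right)^{2}\right) \left(- \frac{17259034}{4331}\right) = \left(737 - 14283\right) \left(- \frac{17259034}{4331}\right) = \left(-13546\right) \left(- \frac{17259034}{4331}\right) = \frac{233790874564}{4331}$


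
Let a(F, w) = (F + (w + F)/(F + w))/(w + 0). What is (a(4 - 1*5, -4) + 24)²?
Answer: 576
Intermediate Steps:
a(F, w) = (1 + F)/w (a(F, w) = (F + (F + w)/(F + w))/w = (F + 1)/w = (1 + F)/w)
(a(4 - 1*5, -4) + 24)² = ((1 + (4 - 1*5))/(-4) + 24)² = (-(1 + (4 - 5))/4 + 24)² = (-(1 - 1)/4 + 24)² = (-¼*0 + 24)² = (0 + 24)² = 24² = 576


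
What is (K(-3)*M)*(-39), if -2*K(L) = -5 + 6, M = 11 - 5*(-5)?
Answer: 702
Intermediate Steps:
M = 36 (M = 11 + 25 = 36)
K(L) = -1/2 (K(L) = -(-5 + 6)/2 = -1/2*1 = -1/2)
(K(-3)*M)*(-39) = -1/2*36*(-39) = -18*(-39) = 702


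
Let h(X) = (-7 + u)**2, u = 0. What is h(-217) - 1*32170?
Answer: -32121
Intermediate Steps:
h(X) = 49 (h(X) = (-7 + 0)**2 = (-7)**2 = 49)
h(-217) - 1*32170 = 49 - 1*32170 = 49 - 32170 = -32121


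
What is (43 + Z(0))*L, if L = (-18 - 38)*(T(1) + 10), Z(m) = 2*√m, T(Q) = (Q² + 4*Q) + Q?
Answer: -38528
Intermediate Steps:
T(Q) = Q² + 5*Q
L = -896 (L = (-18 - 38)*(1*(5 + 1) + 10) = -56*(1*6 + 10) = -56*(6 + 10) = -56*16 = -896)
(43 + Z(0))*L = (43 + 2*√0)*(-896) = (43 + 2*0)*(-896) = (43 + 0)*(-896) = 43*(-896) = -38528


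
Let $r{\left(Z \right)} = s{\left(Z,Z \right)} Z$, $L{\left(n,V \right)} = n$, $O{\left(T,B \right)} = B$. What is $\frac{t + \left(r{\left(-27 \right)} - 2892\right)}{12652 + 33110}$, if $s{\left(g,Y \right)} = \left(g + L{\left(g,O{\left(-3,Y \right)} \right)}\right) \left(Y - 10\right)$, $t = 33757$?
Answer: $- \frac{23081}{45762} \approx -0.50437$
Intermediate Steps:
$s{\left(g,Y \right)} = 2 g \left(-10 + Y\right)$ ($s{\left(g,Y \right)} = \left(g + g\right) \left(Y - 10\right) = 2 g \left(-10 + Y\right)$)
$r{\left(Z \right)} = 2 Z^{2} \left(-10 + Z\right)$ ($r{\left(Z \right)} = 2 Z \left(-10 + Z\right) Z = 2 Z^{2} \left(-10 + Z\right)$)
$\frac{t + \left(r{\left(-27 \right)} - 2892\right)}{12652 + 33110} = \frac{33757 + \left(2 \left(-27\right)^{2} \left(-10 - 27\right) - 2892\right)}{12652 + 33110} = \frac{33757 + \left(2 \cdot 729 \left(-37\right) - 2892\right)}{45762} = \left(33757 - 56838\right) \frac{1}{45762} = \left(-23081\right) \frac{1}{45762} = - \frac{23081}{45762}$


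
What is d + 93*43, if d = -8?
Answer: 3991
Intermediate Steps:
d + 93*43 = -8 + 93*43 = -8 + 3999 = 3991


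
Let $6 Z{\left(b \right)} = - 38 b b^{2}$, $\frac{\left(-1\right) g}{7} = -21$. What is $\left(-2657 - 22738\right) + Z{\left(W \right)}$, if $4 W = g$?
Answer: $- \frac{21743259}{64} \approx -3.3974 \cdot 10^{5}$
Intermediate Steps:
$g = 147$ ($g = \left(-7\right) \left(-21\right) = 147$)
$W = \frac{147}{4}$ ($W = \frac{1}{4} \cdot 147 = \frac{147}{4} \approx 36.75$)
$Z{\left(b \right)} = - \frac{19 b^{3}}{3}$ ($Z{\left(b \right)} = \frac{- 38 b b^{2}}{6} = \frac{\left(-38\right) b^{3}}{6} = - \frac{19 b^{3}}{3}$)
$\left(-2657 - 22738\right) + Z{\left(W \right)} = \left(-2657 - 22738\right) - \frac{19 \left(\frac{147}{4}\right)^{3}}{3} = -25395 - \frac{20117979}{64} = - \frac{21743259}{64}$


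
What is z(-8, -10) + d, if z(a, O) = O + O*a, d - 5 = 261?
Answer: 336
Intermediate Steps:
d = 266 (d = 5 + 261 = 266)
z(-8, -10) + d = -10*(1 - 8) + 266 = -10*(-7) + 266 = 70 + 266 = 336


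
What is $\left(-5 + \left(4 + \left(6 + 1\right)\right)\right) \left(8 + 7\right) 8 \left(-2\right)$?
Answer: $-1440$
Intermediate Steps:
$\left(-5 + \left(4 + \left(6 + 1\right)\right)\right) \left(8 + 7\right) 8 \left(-2\right) = \left(-5 + \left(4 + 7\right)\right) 15 \cdot 8 \left(-2\right) = \left(-5 + 11\right) 15 \cdot 8 \left(-2\right) = 6 \cdot 15 \cdot 8 \left(-2\right) = 90 \cdot 8 \left(-2\right) = 720 \left(-2\right) = -1440$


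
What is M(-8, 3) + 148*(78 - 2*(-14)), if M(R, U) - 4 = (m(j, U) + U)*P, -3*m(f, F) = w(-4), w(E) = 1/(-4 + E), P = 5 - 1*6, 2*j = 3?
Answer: 376535/24 ≈ 15689.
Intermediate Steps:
j = 3/2 (j = (½)*3 = 3/2 ≈ 1.5000)
P = -1 (P = 5 - 6 = -1)
m(f, F) = 1/24 (m(f, F) = -1/(3*(-4 - 4)) = -⅓/(-8) = -⅓*(-⅛) = 1/24)
M(R, U) = 95/24 - U (M(R, U) = 4 + (1/24 + U)*(-1) = 4 + (-1/24 - U) = 95/24 - U)
M(-8, 3) + 148*(78 - 2*(-14)) = (95/24 - 1*3) + 148*(78 - 2*(-14)) = (95/24 - 3) + 148*(78 + 28) = 23/24 + 148*106 = 23/24 + 15688 = 376535/24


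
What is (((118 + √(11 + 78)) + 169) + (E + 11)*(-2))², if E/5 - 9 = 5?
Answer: (125 + √89)² ≈ 18073.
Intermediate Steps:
E = 70 (E = 45 + 5*5 = 45 + 25 = 70)
(((118 + √(11 + 78)) + 169) + (E + 11)*(-2))² = (((118 + √(11 + 78)) + 169) + (70 + 11)*(-2))² = (((118 + √89) + 169) + 81*(-2))² = ((287 + √89) - 162)² = (125 + √89)²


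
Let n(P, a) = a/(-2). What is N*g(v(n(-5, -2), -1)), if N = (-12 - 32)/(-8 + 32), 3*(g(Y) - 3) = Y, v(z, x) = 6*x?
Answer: -11/6 ≈ -1.8333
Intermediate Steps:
n(P, a) = -a/2 (n(P, a) = a*(-½) = -a/2)
g(Y) = 3 + Y/3
N = -11/6 (N = -44/24 = -44*1/24 = -11/6 ≈ -1.8333)
N*g(v(n(-5, -2), -1)) = -11*(3 + (6*(-1))/3)/6 = -11*(3 + (⅓)*(-6))/6 = -11*(3 - 2)/6 = -11/6*1 = -11/6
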